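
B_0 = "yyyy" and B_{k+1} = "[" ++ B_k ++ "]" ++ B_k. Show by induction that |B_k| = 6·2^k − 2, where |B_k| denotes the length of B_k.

Base case: |B_0| = 4, and 6·2^0 − 2 = 4.
Assume |B_j| = 6·2^j − 2.
Then |B_{j+1}| = 1 + |B_j| + 1 + |B_j| = 2|B_j| + 2 = 2(6·2^j − 2) + 2 = 6·2^{j+1} − 4 + 2 = 6·2^{j+1} − 2.
This completes the inductive step, so |B_k| = 6·2^k − 2 for all k ≥ 0.

|B_k| = 6·2^k − 2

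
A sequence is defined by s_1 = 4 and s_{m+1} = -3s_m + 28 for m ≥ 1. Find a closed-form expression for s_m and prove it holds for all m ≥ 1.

Claim: s_m = (-3)^m + 7.

Base case: s_1 = 4, and (-3)^1 + 7 = -3 + 7 = 4.
Assume s_j = (-3)^j + 7 for some j ≥ 1.
Then s_{j+1} = -3s_j + 28 = -3·((-3)^j + 7) + 28 = -3·(-3)^j − 21 + 28 = (-3)^{j+1} + 7.
So the formula holds for j+1, and by induction s_m = (-3)^m + 7 for all m ≥ 1.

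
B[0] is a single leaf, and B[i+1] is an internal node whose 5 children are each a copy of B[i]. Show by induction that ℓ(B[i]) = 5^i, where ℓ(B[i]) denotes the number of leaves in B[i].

Base case: ℓ(B[0]) = 1, and 5^0 = 1.
Assume ℓ(B[m]) = 5^m.
Then ℓ(B[m+1]) = 5·ℓ(B[m]) = 5·5^m = 5^{m+1}.
Hence ℓ(B[i]) = 5^i for every i ≥ 0, by induction.

ℓ(B[i]) = 5^i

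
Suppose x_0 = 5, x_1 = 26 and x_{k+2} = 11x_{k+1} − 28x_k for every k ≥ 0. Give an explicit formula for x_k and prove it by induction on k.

Claim: x_k = 3·4^k + 2·7^k.

Base cases: x_0 = 5 and 3·4^0 + 2·7^0 = 5; x_1 = 26 and 3·4^1 + 2·7^1 = 26.
Assume x_j = 3·4^j + 2·7^j for all 0 ≤ j ≤ m, where m ≥ 1.
Then x_{m+1} = 11x_m − 28x_{m−1} = 11·(3·4^m + 2·7^m) − 28·(3·4^{m−1} + 2·7^{m−1}) = 3·(11·4 − 28)4^{m−1} + 2·(11·7 − 28)7^{m−1} = 48·4^{m−1} + 98·7^{m−1} = 3·4^{m+1} + 2·7^{m+1}.
Hence x_k = 3·4^k + 2·7^k for every k ≥ 0, by strong induction.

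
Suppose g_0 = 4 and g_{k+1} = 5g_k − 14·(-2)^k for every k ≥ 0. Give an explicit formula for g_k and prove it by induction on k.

Claim: g_k = 2·5^k + 2·(-2)^k.

Base case: g_0 = 4, and 2·5^0 + 2·(-2)^0 = 2 + 2 = 4.
Assume g_m = 2·5^m + 2·(-2)^m for some m ≥ 0.
Then g_{m+1} = 5g_m − 14·(-2)^m = 5·(2·5^m + 2·(-2)^m) − 14·(-2)^m = 2·5^{m+1} + 10·(-2)^m − 14·(-2)^m = 2·5^{m+1} − 4·(-2)^m = 2·5^{m+1} + 2·(-2)^{m+1}.
By induction, g_k = 2·5^k + 2·(-2)^k for all k ≥ 0.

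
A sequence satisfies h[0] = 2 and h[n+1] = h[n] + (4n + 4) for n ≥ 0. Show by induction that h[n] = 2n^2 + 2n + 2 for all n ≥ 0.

Base case: h[0] = 2, and 2·0^2 + 2·0 + 2 = 2.
Assume h[k] = 2k^2 + 2k + 2.
Then h[k+1] = h[k] + (4k + 4) = (2k^2 + 2k + 2) + (4k + 4) = 2k^2 + 6k + 6,
and 2·(k+1)^2 + 2·(k+1) + 2 = 2k^2 + 6k + 6.
By induction, h[n] = 2n^2 + 2n + 2 for all n ≥ 0.

h[n] = 2n^2 + 2n + 2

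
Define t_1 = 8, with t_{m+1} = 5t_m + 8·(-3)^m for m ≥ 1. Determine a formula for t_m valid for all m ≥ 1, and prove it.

Claim: t_m = 5^m − (-3)^m.

Base case: t_1 = 8, and 5^1 − (-3)^1 = 5 + 3 = 8.
Assume t_k = 5^k − (-3)^k for some k ≥ 1.
Then t_{k+1} = 5t_k + 8·(-3)^k = 5·(5^k − (-3)^k) + 8·(-3)^k = 5^{k+1} − 5·(-3)^k + 8·(-3)^k = 5^{k+1} + 3·(-3)^k = 5^{k+1} − (-3)^{k+1}.
This completes the inductive step, so t_m = 5^m − (-3)^m for all m ≥ 1.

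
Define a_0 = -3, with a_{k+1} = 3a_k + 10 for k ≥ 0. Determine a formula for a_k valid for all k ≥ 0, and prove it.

Claim: a_k = 2·3^k − 5.

Base case: a_0 = -3, and 2·3^0 − 5 = 2 − 5 = -3.
Assume a_r = 2·3^r − 5 for some r ≥ 0.
Then a_{r+1} = 3a_r + 10 = 3·(2·3^r − 5) + 10 = 6·3^r − 15 + 10 = 2·3^{r+1} − 5.
So the formula holds for r+1, and by induction a_k = 2·3^k − 5 for all k ≥ 0.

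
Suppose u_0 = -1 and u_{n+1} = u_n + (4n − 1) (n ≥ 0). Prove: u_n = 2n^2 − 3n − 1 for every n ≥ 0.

Base case: u_0 = -1, and 2·0^2 − 3·0 − 1 = -1.
Assume u_m = 2m^2 − 3m − 1.
Then u_{m+1} = u_m + (4m − 1) = (2m^2 − 3m − 1) + (4m − 1) = 2m^2 + m − 2,
and 2·(m+1)^2 − 3·(m+1) − 1 = 2m^2 + m − 2.
By induction, u_n = 2n^2 − 3n − 1 for all n ≥ 0.

u_n = 2n^2 − 3n − 1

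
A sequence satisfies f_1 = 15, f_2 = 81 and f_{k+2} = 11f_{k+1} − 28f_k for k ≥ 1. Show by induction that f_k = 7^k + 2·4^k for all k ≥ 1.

Base cases: f_1 = 15 and 7^1 + 2·4^1 = 15; f_2 = 81 and 7^2 + 2·4^2 = 81.
Assume f_j = 7^j + 2·4^j for all 1 ≤ j ≤ r, where r ≥ 2.
Then f_{r+1} = 11f_r − 28f_{r−1} = 11·(7^r + 2·4^r) − 28·(7^{r−1} + 2·4^{r−1}) = (11·7 − 28)7^{r−1} + 2·(11·4 − 28)4^{r−1} = 49·7^{r−1} + 32·4^{r−1} = 7^{r+1} + 2·4^{r+1}.
Hence f_k = 7^k + 2·4^k for every k ≥ 1, by strong induction.

f_k = 7^k + 2·4^k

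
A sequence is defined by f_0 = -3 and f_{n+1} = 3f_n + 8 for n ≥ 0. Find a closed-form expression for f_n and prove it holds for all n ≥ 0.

Claim: f_n = 3^n − 4.

Base case: f_0 = -3, and 3^0 − 4 = 1 − 4 = -3.
Assume f_j = 3^j − 4 for some j ≥ 0.
Then f_{j+1} = 3f_j + 8 = 3·(3^j − 4) + 8 = 3^{j+1} − 12 + 8 = 3^{j+1} − 4.
This completes the inductive step, so f_n = 3^n − 4 for all n ≥ 0.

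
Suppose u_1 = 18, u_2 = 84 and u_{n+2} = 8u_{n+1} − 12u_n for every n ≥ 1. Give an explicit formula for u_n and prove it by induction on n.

Claim: u_n = 3·2^n + 2·6^n.

Base cases: u_1 = 18 and 3·2^1 + 2·6^1 = 18; u_2 = 84 and 3·2^2 + 2·6^2 = 84.
Assume u_j = 3·2^j + 2·6^j for all 1 ≤ j ≤ k, where k ≥ 2.
Then u_{k+1} = 8u_k − 12u_{k−1} = 8·(3·2^k + 2·6^k) − 12·(3·2^{k−1} + 2·6^{k−1}) = 3·(8·2 − 12)2^{k−1} + 2·(8·6 − 12)6^{k−1} = 12·2^{k−1} + 72·6^{k−1} = 3·2^{k+1} + 2·6^{k+1}.
This completes the inductive step, so u_n = 3·2^n + 2·6^n for all n ≥ 1.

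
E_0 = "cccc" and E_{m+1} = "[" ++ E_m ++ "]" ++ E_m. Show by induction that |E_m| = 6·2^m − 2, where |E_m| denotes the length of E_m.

Base case: |E_0| = 4, and 6·2^0 − 2 = 4.
Assume |E_k| = 6·2^k − 2.
Then |E_{k+1}| = 1 + |E_k| + 1 + |E_k| = 2|E_k| + 2 = 2(6·2^k − 2) + 2 = 6·2^{k+1} − 4 + 2 = 6·2^{k+1} − 2.
So the formula holds for k+1, and by induction |E_m| = 6·2^m − 2 for all m ≥ 0.

|E_m| = 6·2^m − 2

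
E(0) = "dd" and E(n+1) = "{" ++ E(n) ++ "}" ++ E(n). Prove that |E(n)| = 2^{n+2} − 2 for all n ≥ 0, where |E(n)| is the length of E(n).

Base case: |E(0)| = 2, and 2^{0+2} − 2 = 2.
Assume |E(k)| = 2^{k+2} − 2.
Then |E(k+1)| = 1 + |E(k)| + 1 + |E(k)| = 2|E(k)| + 2 = 2(2^{k+2} − 2) + 2 = 2^{k+3} − 4 + 2 = 2^{k+3} − 2.
So the formula holds for k+1, and by induction |E(n)| = 2^{n+2} − 2 for all n ≥ 0.

|E(n)| = 2^{n+2} − 2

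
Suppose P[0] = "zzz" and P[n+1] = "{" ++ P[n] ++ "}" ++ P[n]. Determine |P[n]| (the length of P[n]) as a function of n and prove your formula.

Claim: |P[n]| = 5·2^n − 2.

Base case: |P[0]| = 3, and 5·2^0 − 2 = 3.
Assume |P[m]| = 5·2^m − 2.
Then |P[m+1]| = 1 + |P[m]| + 1 + |P[m]| = 2|P[m]| + 2 = 2(5·2^m − 2) + 2 = 5·2^{m+1} − 4 + 2 = 5·2^{m+1} − 2.
This completes the inductive step, so |P[n]| = 5·2^n − 2 for all n ≥ 0.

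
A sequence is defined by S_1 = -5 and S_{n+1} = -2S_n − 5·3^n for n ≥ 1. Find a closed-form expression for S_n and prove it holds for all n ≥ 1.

Claim: S_n = (-2)^n − 3^n.

Base case: S_1 = -5, and (-2)^1 − 3^1 = -2 − 3 = -5.
Assume S_k = (-2)^k − 3^k for some k ≥ 1.
Then S_{k+1} = -2S_k − 5·3^k = -2·((-2)^k − 3^k) − 5·3^k = (-2)^{k+1} + 2·3^k − 5·3^k = (-2)^{k+1} − 3·3^k = (-2)^{k+1} − 3^{k+1}.
Hence S_n = (-2)^n − 3^n for every n ≥ 1, by induction.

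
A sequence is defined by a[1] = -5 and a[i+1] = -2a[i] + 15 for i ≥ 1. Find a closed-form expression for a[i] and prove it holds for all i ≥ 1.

Claim: a[i] = 5·(-2)^i + 5.

Base case: a[1] = -5, and 5·(-2)^1 + 5 = -10 + 5 = -5.
Assume a[r] = 5·(-2)^r + 5 for some r ≥ 1.
Then a[r+1] = -2a[r] + 15 = -2·(5·(-2)^r + 5) + 15 = -10·(-2)^r − 10 + 15 = 5·(-2)^{r+1} + 5.
This completes the inductive step, so a[i] = 5·(-2)^i + 5 for all i ≥ 1.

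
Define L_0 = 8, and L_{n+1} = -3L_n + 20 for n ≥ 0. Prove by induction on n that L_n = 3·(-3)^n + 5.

Base case: L_0 = 8, and 3·(-3)^0 + 5 = 3 + 5 = 8.
Assume L_m = 3·(-3)^m + 5 for some m ≥ 0.
Then L_{m+1} = -3L_m + 20 = -3·(3·(-3)^m + 5) + 20 = -9·(-3)^m − 15 + 20 = 3·(-3)^{m+1} + 5.
So the formula holds for m+1, and by induction L_n = 3·(-3)^n + 5 for all n ≥ 0.

L_n = 3·(-3)^n + 5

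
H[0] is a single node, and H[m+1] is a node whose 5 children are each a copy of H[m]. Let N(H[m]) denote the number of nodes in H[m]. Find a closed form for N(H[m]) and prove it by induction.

Claim: N(H[m]) = (5^{m+1} − 1)/4.

Base case: N(H[0]) = 1, and (5^{0+1} − 1)/4 = 1.
Assume N(H[j]) = (5^{j+1} − 1)/4.
Then N(H[j+1]) = 1 + 5N(H[j]) = 1 + 5·(5^{j+1} − 1)/4 = 1 + (5^{j+2} − 5)/4 = (4 + 5^{j+2} − 5)/4 = (5^{j+2} − 1)/4.
Hence N(H[m]) = (5^{m+1} − 1)/4 for every m ≥ 0, by induction.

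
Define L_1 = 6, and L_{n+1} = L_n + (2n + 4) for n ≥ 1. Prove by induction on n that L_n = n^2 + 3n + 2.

Base case: L_1 = 6, and 1^2 + 3·1 + 2 = 6.
Assume L_j = j^2 + 3j + 2.
Then L_{j+1} = L_j + (2j + 4) = (j^2 + 3j + 2) + (2j + 4) = j^2 + 5j + 6,
and (j+1)^2 + 3·(j+1) + 2 = j^2 + 5j + 6.
By induction, L_n = n^2 + 3n + 2 for all n ≥ 1.

L_n = n^2 + 3n + 2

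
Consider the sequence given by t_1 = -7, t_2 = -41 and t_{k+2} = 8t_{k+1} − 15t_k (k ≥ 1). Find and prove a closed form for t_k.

Claim: t_k = 3^k − 2·5^k.

Base cases: t_1 = -7 and 3^1 − 2·5^1 = -7; t_2 = -41 and 3^2 − 2·5^2 = -41.
Assume t_j = 3^j − 2·5^j for all 1 ≤ j ≤ m, where m ≥ 2.
Then t_{m+1} = 8t_m − 15t_{m−1} = 8·(3^m − 2·5^m) − 15·(3^{m−1} − 2·5^{m−1}) = (8·3 − 15)3^{m−1} − 2·(8·5 − 15)5^{m−1} = 9·3^{m−1} − 50·5^{m−1} = 3^{m+1} − 2·5^{m+1}.
This completes the inductive step, so t_k = 3^k − 2·5^k for all k ≥ 1.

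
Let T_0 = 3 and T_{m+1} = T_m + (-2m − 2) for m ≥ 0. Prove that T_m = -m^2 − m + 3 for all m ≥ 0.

Base case: T_0 = 3, and -0^2 − 0 + 3 = 3.
Assume T_j = -j^2 − j + 3.
Then T_{j+1} = T_j + (-2j − 2) = (-j^2 − j + 3) + (-2j − 2) = -j^2 − 3j + 1,
and -(j+1)^2 − (j+1) + 3 = -j^2 − 3j + 1.
This completes the inductive step, so T_m = -m^2 − m + 3 for all m ≥ 0.

T_m = -m^2 − m + 3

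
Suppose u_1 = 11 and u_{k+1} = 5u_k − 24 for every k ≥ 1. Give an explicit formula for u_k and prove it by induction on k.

Claim: u_k = 5^k + 6.

Base case: u_1 = 11, and 5^1 + 6 = 5 + 6 = 11.
Assume u_j = 5^j + 6 for some j ≥ 1.
Then u_{j+1} = 5u_j − 24 = 5·(5^j + 6) − 24 = 5^{j+1} + 30 − 24 = 5^{j+1} + 6.
By induction, u_k = 5^k + 6 for all k ≥ 1.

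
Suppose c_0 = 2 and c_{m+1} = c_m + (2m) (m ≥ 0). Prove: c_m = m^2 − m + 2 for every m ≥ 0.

Base case: c_0 = 2, and 0^2 − 0 + 2 = 2.
Assume c_k = k^2 − k + 2.
Then c_{k+1} = c_k + (2k) = (k^2 − k + 2) + (2k) = k^2 + k + 2,
and (k+1)^2 − (k+1) + 2 = k^2 + k + 2.
By induction, c_m = m^2 − m + 2 for all m ≥ 0.

c_m = m^2 − m + 2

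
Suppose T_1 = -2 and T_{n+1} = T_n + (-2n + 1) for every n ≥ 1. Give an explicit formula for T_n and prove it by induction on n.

Claim: T_n = -n^2 + 2n − 3.

Base case: T_1 = -2, and -1^2 + 2·1 − 3 = -2.
Assume T_k = -k^2 + 2k − 3.
Then T_{k+1} = T_k + (-2k + 1) = (-k^2 + 2k − 3) + (-2k + 1) = -k^2 − 2,
and -(k+1)^2 + 2·(k+1) − 3 = -k^2 − 2.
By induction, T_n = -n^2 + 2n − 3 for all n ≥ 1.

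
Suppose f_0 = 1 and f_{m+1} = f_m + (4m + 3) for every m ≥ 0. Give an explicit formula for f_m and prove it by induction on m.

Claim: f_m = 2m^2 + m + 1.

Base case: f_0 = 1, and 2·0^2 + 0 + 1 = 1.
Assume f_k = 2k^2 + k + 1.
Then f_{k+1} = f_k + (4k + 3) = (2k^2 + k + 1) + (4k + 3) = 2k^2 + 5k + 4,
and 2·(k+1)^2 + (k+1) + 1 = 2k^2 + 5k + 4.
By induction, f_m = 2m^2 + m + 1 for all m ≥ 0.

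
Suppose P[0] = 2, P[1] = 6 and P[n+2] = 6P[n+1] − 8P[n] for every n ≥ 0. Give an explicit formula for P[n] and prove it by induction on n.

Claim: P[n] = 2^n + 4^n.

Base cases: P[0] = 2 and 2^0 + 4^0 = 2; P[1] = 6 and 2^1 + 4^1 = 6.
Assume P[j] = 2^j + 4^j for all 0 ≤ j ≤ k, where k ≥ 1.
Then P[k+1] = 6P[k] − 8P[k−1] = 6·(2^k + 4^k) − 8·(2^{k−1} + 4^{k−1}) = (6·2 − 8)2^{k−1} + (6·4 − 8)4^{k−1} = 4·2^{k−1} + 16·4^{k−1} = 2^{k+1} + 4^{k+1}.
Hence P[n] = 2^n + 4^n for every n ≥ 0, by strong induction.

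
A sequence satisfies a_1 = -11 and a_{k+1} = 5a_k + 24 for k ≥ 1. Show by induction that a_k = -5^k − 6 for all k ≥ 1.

Base case: a_1 = -11, and -5^1 − 6 = -5 − 6 = -11.
Assume a_m = -5^m − 6 for some m ≥ 1.
Then a_{m+1} = 5a_m + 24 = 5·(-5^m − 6) + 24 = -5^{m+1} − 30 + 24 = -5^{m+1} − 6.
Hence a_k = -5^k − 6 for every k ≥ 1, by induction.

a_k = -5^k − 6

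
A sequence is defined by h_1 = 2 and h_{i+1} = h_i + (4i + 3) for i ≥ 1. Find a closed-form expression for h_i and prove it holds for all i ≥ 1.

Claim: h_i = 2i^2 + i − 1.

Base case: h_1 = 2, and 2·1^2 + 1 − 1 = 2.
Assume h_r = 2r^2 + r − 1.
Then h_{r+1} = h_r + (4r + 3) = (2r^2 + r − 1) + (4r + 3) = 2r^2 + 5r + 2,
and 2·(r+1)^2 + (r+1) − 1 = 2r^2 + 5r + 2.
By induction, h_i = 2i^2 + i − 1 for all i ≥ 1.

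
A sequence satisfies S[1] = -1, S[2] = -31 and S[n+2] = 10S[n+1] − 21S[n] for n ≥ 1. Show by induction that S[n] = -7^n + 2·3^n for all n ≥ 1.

Base cases: S[1] = -1 and -7^1 + 2·3^1 = -1; S[2] = -31 and -7^2 + 2·3^2 = -31.
Assume S[j] = -7^j + 2·3^j for all 1 ≤ j ≤ m, where m ≥ 2.
Then S[m+1] = 10S[m] − 21S[m−1] = 10·(-7^m + 2·3^m) − 21·(-7^{m−1} + 2·3^{m−1}) = -(10·7 − 21)7^{m−1} + 2·(10·3 − 21)3^{m−1} = -49·7^{m−1} + 18·3^{m−1} = -7^{m+1} + 2·3^{m+1}.
By strong induction, S[n] = -7^n + 2·3^n for all n ≥ 1.

S[n] = -7^n + 2·3^n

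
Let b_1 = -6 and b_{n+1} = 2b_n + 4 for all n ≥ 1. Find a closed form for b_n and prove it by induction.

Claim: b_n = -2^n − 4.

Base case: b_1 = -6, and -2^1 − 4 = -2 − 4 = -6.
Assume b_j = -2^j − 4 for some j ≥ 1.
Then b_{j+1} = 2b_j + 4 = 2·(-2^j − 4) + 4 = -2^{j+1} − 8 + 4 = -2^{j+1} − 4.
This completes the inductive step, so b_n = -2^n − 4 for all n ≥ 1.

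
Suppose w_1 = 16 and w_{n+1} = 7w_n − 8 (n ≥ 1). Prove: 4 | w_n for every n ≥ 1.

Base case: w_1 = 16 = 4·4, so 4 | w_1.
Assume 4 | w_m, so w_m = 4t for some integer t.
Then w_{m+1} = 7w_m − 8 = 7·(4t) − 8 = 4(7t − 2), so 4 | w_{m+1}.
This completes the inductive step, so 4 | w_n for all n ≥ 1.

4 | w_n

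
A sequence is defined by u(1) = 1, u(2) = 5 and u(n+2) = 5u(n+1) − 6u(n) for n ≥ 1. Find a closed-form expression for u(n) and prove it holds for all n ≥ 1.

Claim: u(n) = -2^n + 3^n.

Base cases: u(1) = 1 and -2^1 + 3^1 = 1; u(2) = 5 and -2^2 + 3^2 = 5.
Assume u(i) = -2^i + 3^i for all 1 ≤ i ≤ j, where j ≥ 2.
Then u(j+1) = 5u(j) − 6u(j−1) = 5·(-2^j + 3^j) − 6·(-2^{j−1} + 3^{j−1}) = -(5·2 − 6)2^{j−1} + (5·3 − 6)3^{j−1} = -4·2^{j−1} + 9·3^{j−1} = -2^{j+1} + 3^{j+1}.
By strong induction, u(n) = -2^n + 3^n for all n ≥ 1.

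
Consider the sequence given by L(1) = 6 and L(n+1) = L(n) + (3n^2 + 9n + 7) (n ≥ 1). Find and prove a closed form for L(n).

Claim: L(n) = n^3 + 3n^2 + 3n − 1.

Base case: L(1) = 6, and 1^3 + 3·1^2 + 3·1 − 1 = 6.
Assume L(j) = j^3 + 3j^2 + 3j − 1.
Then L(j+1) = L(j) + (3j^2 + 9j + 7) = (j^3 + 3j^2 + 3j − 1) + (3j^2 + 9j + 7) = j^3 + 6j^2 + 12j + 6,
and (j+1)^3 + 3·(j+1)^2 + 3·(j+1) − 1 = j^3 + 6j^2 + 12j + 6.
By induction, L(n) = n^3 + 3n^2 + 3n − 1 for all n ≥ 1.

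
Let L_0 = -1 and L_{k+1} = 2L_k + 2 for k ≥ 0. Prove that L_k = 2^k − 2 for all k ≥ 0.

Base case: L_0 = -1, and 2^0 − 2 = 1 − 2 = -1.
Assume L_r = 2^r − 2 for some r ≥ 0.
Then L_{r+1} = 2L_r + 2 = 2·(2^r − 2) + 2 = 2^{r+1} − 4 + 2 = 2^{r+1} − 2.
Hence L_k = 2^k − 2 for every k ≥ 0, by induction.

L_k = 2^k − 2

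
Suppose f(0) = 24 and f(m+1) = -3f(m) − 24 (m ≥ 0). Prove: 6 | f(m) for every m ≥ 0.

Base case: f(0) = 24 = 6·4, so 6 | f(0).
Assume 6 | f(j), so f(j) = 6t for some integer t.
Then f(j+1) = -3f(j) − 24 = -3·(6t) − 24 = 6(-3t − 4), so 6 | f(j+1).
So the property holds for j+1, and by induction 6 | f(m) for all m ≥ 0.

6 | f(m)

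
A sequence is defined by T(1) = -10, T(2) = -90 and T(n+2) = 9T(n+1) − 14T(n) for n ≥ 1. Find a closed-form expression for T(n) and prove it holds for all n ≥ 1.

Claim: T(n) = 2·2^n − 2·7^n.

Base cases: T(1) = -10 and 2·2^1 − 2·7^1 = -10; T(2) = -90 and 2·2^2 − 2·7^2 = -90.
Assume T(i) = 2·2^i − 2·7^i for all 1 ≤ i ≤ j, where j ≥ 2.
Then T(j+1) = 9T(j) − 14T(j−1) = 9·(2·2^j − 2·7^j) − 14·(2·2^{j−1} − 2·7^{j−1}) = 2·(9·2 − 14)2^{j−1} − 2·(9·7 − 14)7^{j−1} = 8·2^{j−1} − 98·7^{j−1} = 2·2^{j+1} − 2·7^{j+1}.
Hence T(n) = 2·2^n − 2·7^n for every n ≥ 1, by strong induction.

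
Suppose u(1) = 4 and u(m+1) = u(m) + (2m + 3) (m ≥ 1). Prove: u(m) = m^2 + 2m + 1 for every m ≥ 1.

Base case: u(1) = 4, and 1^2 + 2·1 + 1 = 4.
Assume u(k) = k^2 + 2k + 1.
Then u(k+1) = u(k) + (2k + 3) = (k^2 + 2k + 1) + (2k + 3) = k^2 + 4k + 4,
and (k+1)^2 + 2·(k+1) + 1 = k^2 + 4k + 4.
By induction, u(m) = m^2 + 2m + 1 for all m ≥ 1.

u(m) = m^2 + 2m + 1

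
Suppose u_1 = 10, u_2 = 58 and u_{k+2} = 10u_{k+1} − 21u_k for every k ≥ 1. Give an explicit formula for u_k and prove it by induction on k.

Claim: u_k = 3^k + 7^k.

Base cases: u_1 = 10 and 3^1 + 7^1 = 10; u_2 = 58 and 3^2 + 7^2 = 58.
Assume u_i = 3^i + 7^i for all 1 ≤ i ≤ j, where j ≥ 2.
Then u_{j+1} = 10u_j − 21u_{j−1} = 10·(3^j + 7^j) − 21·(3^{j−1} + 7^{j−1}) = (10·3 − 21)3^{j−1} + (10·7 − 21)7^{j−1} = 9·3^{j−1} + 49·7^{j−1} = 3^{j+1} + 7^{j+1}.
So the formula holds for j+1, and by strong induction u_k = 3^k + 7^k for all k ≥ 1.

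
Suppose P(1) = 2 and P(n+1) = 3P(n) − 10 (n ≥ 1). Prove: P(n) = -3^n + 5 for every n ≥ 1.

Base case: P(1) = 2, and -3^1 + 5 = -3 + 5 = 2.
Assume P(r) = -3^r + 5 for some r ≥ 1.
Then P(r+1) = 3P(r) − 10 = 3·(-3^r + 5) − 10 = -3^{r+1} + 15 − 10 = -3^{r+1} + 5.
Hence P(n) = -3^n + 5 for every n ≥ 1, by induction.

P(n) = -3^n + 5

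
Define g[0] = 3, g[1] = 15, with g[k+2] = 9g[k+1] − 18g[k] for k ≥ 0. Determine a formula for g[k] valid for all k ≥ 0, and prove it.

Claim: g[k] = 3^k + 2·6^k.

Base cases: g[0] = 3 and 3^0 + 2·6^0 = 3; g[1] = 15 and 3^1 + 2·6^1 = 15.
Assume g[i] = 3^i + 2·6^i for all 0 ≤ i ≤ j, where j ≥ 1.
Then g[j+1] = 9g[j] − 18g[j−1] = 9·(3^j + 2·6^j) − 18·(3^{j−1} + 2·6^{j−1}) = (9·3 − 18)3^{j−1} + 2·(9·6 − 18)6^{j−1} = 9·3^{j−1} + 72·6^{j−1} = 3^{j+1} + 2·6^{j+1}.
This completes the inductive step, so g[k] = 3^k + 2·6^k for all k ≥ 0.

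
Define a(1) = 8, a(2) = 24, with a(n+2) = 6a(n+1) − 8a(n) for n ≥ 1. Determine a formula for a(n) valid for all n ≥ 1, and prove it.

Claim: a(n) = 4^n + 2·2^n.

Base cases: a(1) = 8 and 4^1 + 2·2^1 = 8; a(2) = 24 and 4^2 + 2·2^2 = 24.
Assume a(j) = 4^j + 2·2^j for all 1 ≤ j ≤ k, where k ≥ 2.
Then a(k+1) = 6a(k) − 8a(k−1) = 6·(4^k + 2·2^k) − 8·(4^{k−1} + 2·2^{k−1}) = (6·4 − 8)4^{k−1} + 2·(6·2 − 8)2^{k−1} = 16·4^{k−1} + 8·2^{k−1} = 4^{k+1} + 2·2^{k+1}.
Hence a(n) = 4^n + 2·2^n for every n ≥ 1, by strong induction.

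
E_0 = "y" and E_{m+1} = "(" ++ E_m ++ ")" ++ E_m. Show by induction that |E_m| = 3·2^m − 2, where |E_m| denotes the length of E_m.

Base case: |E_0| = 1, and 3·2^0 − 2 = 1.
Assume |E_j| = 3·2^j − 2.
Then |E_{j+1}| = 1 + |E_j| + 1 + |E_j| = 2|E_j| + 2 = 2(3·2^j − 2) + 2 = 3·2^{j+1} − 4 + 2 = 3·2^{j+1} − 2.
By induction, |E_m| = 3·2^m − 2 for all m ≥ 0.

|E_m| = 3·2^m − 2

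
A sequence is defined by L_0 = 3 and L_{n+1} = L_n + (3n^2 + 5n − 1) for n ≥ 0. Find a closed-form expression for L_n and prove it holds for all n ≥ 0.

Claim: L_n = n^3 + n^2 − 3n + 3.

Base case: L_0 = 3, and 0^3 + 0^2 − 3·0 + 3 = 3.
Assume L_r = r^3 + r^2 − 3r + 3.
Then L_{r+1} = L_r + (3r^2 + 5r − 1) = (r^3 + r^2 − 3r + 3) + (3r^2 + 5r − 1) = r^3 + 4r^2 + 2r + 2,
and (r+1)^3 + (r+1)^2 − 3·(r+1) + 3 = r^3 + 4r^2 + 2r + 2.
By induction, L_n = n^3 + n^2 − 3n + 3 for all n ≥ 0.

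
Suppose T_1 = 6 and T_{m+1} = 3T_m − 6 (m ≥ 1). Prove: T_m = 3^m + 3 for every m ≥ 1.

Base case: T_1 = 6, and 3^1 + 3 = 3 + 3 = 6.
Assume T_r = 3^r + 3 for some r ≥ 1.
Then T_{r+1} = 3T_r − 6 = 3·(3^r + 3) − 6 = 3^{r+1} + 9 − 6 = 3^{r+1} + 3.
So the formula holds for r+1, and by induction T_m = 3^m + 3 for all m ≥ 1.

T_m = 3^m + 3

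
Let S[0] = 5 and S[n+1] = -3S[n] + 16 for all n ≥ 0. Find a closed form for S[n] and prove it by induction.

Claim: S[n] = (-3)^n + 4.

Base case: S[0] = 5, and (-3)^0 + 4 = 1 + 4 = 5.
Assume S[r] = (-3)^r + 4 for some r ≥ 0.
Then S[r+1] = -3S[r] + 16 = -3·((-3)^r + 4) + 16 = -3·(-3)^r − 12 + 16 = (-3)^{r+1} + 4.
By induction, S[n] = (-3)^n + 4 for all n ≥ 0.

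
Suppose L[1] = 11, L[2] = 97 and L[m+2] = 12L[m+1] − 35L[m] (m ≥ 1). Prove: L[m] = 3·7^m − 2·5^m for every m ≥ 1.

Base cases: L[1] = 11 and 3·7^1 − 2·5^1 = 11; L[2] = 97 and 3·7^2 − 2·5^2 = 97.
Assume L[j] = 3·7^j − 2·5^j for all 1 ≤ j ≤ r, where r ≥ 2.
Then L[r+1] = 12L[r] − 35L[r−1] = 12·(3·7^r − 2·5^r) − 35·(3·7^{r−1} − 2·5^{r−1}) = 3·(12·7 − 35)7^{r−1} − 2·(12·5 − 35)5^{r−1} = 147·7^{r−1} − 50·5^{r−1} = 3·7^{r+1} − 2·5^{r+1}.
So the formula holds for r+1, and by strong induction L[m] = 3·7^m − 2·5^m for all m ≥ 1.

L[m] = 3·7^m − 2·5^m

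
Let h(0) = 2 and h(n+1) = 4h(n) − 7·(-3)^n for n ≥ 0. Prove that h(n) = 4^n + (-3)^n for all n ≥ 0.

Base case: h(0) = 2, and 4^0 + (-3)^0 = 1 + 1 = 2.
Assume h(j) = 4^j + (-3)^j for some j ≥ 0.
Then h(j+1) = 4h(j) − 7·(-3)^j = 4·(4^j + (-3)^j) − 7·(-3)^j = 4^{j+1} + 4·(-3)^j − 7·(-3)^j = 4^{j+1} − 3·(-3)^j = 4^{j+1} + (-3)^{j+1}.
This completes the inductive step, so h(n) = 4^n + (-3)^n for all n ≥ 0.

h(n) = 4^n + (-3)^n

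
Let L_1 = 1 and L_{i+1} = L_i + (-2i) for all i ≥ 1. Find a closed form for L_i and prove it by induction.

Claim: L_i = -i^2 + i + 1.

Base case: L_1 = 1, and -1^2 + 1 + 1 = 1.
Assume L_m = -m^2 + m + 1.
Then L_{m+1} = L_m + (-2m) = (-m^2 + m + 1) + (-2m) = -m^2 − m + 1,
and -(m+1)^2 + (m+1) + 1 = -m^2 − m + 1.
By induction, L_i = -i^2 + i + 1 for all i ≥ 1.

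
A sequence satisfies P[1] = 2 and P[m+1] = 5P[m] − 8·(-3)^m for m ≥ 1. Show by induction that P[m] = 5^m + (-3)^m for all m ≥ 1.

Base case: P[1] = 2, and 5^1 + (-3)^1 = 5 − 3 = 2.
Assume P[j] = 5^j + (-3)^j for some j ≥ 1.
Then P[j+1] = 5P[j] − 8·(-3)^j = 5·(5^j + (-3)^j) − 8·(-3)^j = 5^{j+1} + 5·(-3)^j − 8·(-3)^j = 5^{j+1} − 3·(-3)^j = 5^{j+1} + (-3)^{j+1}.
So the formula holds for j+1, and by induction P[m] = 5^m + (-3)^m for all m ≥ 1.

P[m] = 5^m + (-3)^m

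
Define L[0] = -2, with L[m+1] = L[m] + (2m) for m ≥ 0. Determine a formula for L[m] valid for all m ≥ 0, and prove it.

Claim: L[m] = m^2 − m − 2.

Base case: L[0] = -2, and 0^2 − 0 − 2 = -2.
Assume L[j] = j^2 − j − 2.
Then L[j+1] = L[j] + (2j) = (j^2 − j − 2) + (2j) = j^2 + j − 2,
and (j+1)^2 − (j+1) − 2 = j^2 + j − 2.
Hence L[m] = m^2 − m − 2 for every m ≥ 0, by induction.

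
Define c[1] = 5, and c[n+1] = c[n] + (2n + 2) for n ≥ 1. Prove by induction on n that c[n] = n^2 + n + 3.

Base case: c[1] = 5, and 1^2 + 1 + 3 = 5.
Assume c[r] = r^2 + r + 3.
Then c[r+1] = c[r] + (2r + 2) = (r^2 + r + 3) + (2r + 2) = r^2 + 3r + 5,
and (r+1)^2 + (r+1) + 3 = r^2 + 3r + 5.
This completes the inductive step, so c[n] = n^2 + n + 3 for all n ≥ 1.

c[n] = n^2 + n + 3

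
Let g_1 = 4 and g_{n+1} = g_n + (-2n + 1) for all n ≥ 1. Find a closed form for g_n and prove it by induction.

Claim: g_n = -n^2 + 2n + 3.

Base case: g_1 = 4, and -1^2 + 2·1 + 3 = 4.
Assume g_r = -r^2 + 2r + 3.
Then g_{r+1} = g_r + (-2r + 1) = (-r^2 + 2r + 3) + (-2r + 1) = -r^2 + 4,
and -(r+1)^2 + 2·(r+1) + 3 = -r^2 + 4.
This completes the inductive step, so g_n = -n^2 + 2n + 3 for all n ≥ 1.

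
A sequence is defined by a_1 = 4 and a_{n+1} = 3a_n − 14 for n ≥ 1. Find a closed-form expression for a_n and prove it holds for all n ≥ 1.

Claim: a_n = -3^n + 7.

Base case: a_1 = 4, and -3^1 + 7 = -3 + 7 = 4.
Assume a_k = -3^k + 7 for some k ≥ 1.
Then a_{k+1} = 3a_k − 14 = 3·(-3^k + 7) − 14 = -3^{k+1} + 21 − 14 = -3^{k+1} + 7.
Hence a_n = -3^n + 7 for every n ≥ 1, by induction.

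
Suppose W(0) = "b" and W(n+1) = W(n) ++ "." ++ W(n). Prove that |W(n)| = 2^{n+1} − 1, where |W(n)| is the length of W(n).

Base case: |W(0)| = 1, and 2^{0+1} − 1 = 1.
Assume |W(r)| = 2^{r+1} − 1.
Then |W(r+1)| = |W(r)| + 1 + |W(r)| = 2|W(r)| + 1 = 2(2^{r+1} − 1) + 1 = 2^{r+2} − 2 + 1 = 2^{r+2} − 1.
By induction, |W(n)| = 2^{n+1} − 1 for all n ≥ 0.

|W(n)| = 2^{n+1} − 1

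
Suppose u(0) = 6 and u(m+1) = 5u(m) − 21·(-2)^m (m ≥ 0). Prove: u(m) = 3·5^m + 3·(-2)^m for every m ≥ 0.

Base case: u(0) = 6, and 3·5^0 + 3·(-2)^0 = 3 + 3 = 6.
Assume u(r) = 3·5^r + 3·(-2)^r for some r ≥ 0.
Then u(r+1) = 5u(r) − 21·(-2)^r = 5·(3·5^r + 3·(-2)^r) − 21·(-2)^r = 3·5^{r+1} + 15·(-2)^r − 21·(-2)^r = 3·5^{r+1} − 6·(-2)^r = 3·5^{r+1} + 3·(-2)^{r+1}.
By induction, u(m) = 3·5^m + 3·(-2)^m for all m ≥ 0.

u(m) = 3·5^m + 3·(-2)^m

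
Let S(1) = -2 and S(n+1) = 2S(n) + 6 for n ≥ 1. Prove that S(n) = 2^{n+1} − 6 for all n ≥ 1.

Base case: S(1) = -2, and 2^{1+1} − 6 = 4 − 6 = -2.
Assume S(k) = 2^{k+1} − 6 for some k ≥ 1.
Then S(k+1) = 2S(k) + 6 = 2·(2^{k+1} − 6) + 6 = 2^{k+2} − 12 + 6 = 2^{k+2} − 6.
By induction, S(n) = 2^{n+1} − 6 for all n ≥ 1.

S(n) = 2^{n+1} − 6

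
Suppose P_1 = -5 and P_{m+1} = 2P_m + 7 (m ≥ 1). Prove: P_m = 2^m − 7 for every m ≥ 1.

Base case: P_1 = -5, and 2^1 − 7 = 2 − 7 = -5.
Assume P_r = 2^r − 7 for some r ≥ 1.
Then P_{r+1} = 2P_r + 7 = 2·(2^r − 7) + 7 = 2^{r+1} − 14 + 7 = 2^{r+1} − 7.
Hence P_m = 2^m − 7 for every m ≥ 1, by induction.

P_m = 2^m − 7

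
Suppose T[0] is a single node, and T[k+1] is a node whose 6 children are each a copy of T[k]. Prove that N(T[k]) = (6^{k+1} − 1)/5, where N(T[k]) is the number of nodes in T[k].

Base case: N(T[0]) = 1, and (6^{0+1} − 1)/5 = 1.
Assume N(T[j]) = (6^{j+1} − 1)/5.
Then N(T[j+1]) = 1 + 6N(T[j]) = 1 + 6·(6^{j+1} − 1)/5 = 1 + (6^{j+2} − 6)/5 = (5 + 6^{j+2} − 6)/5 = (6^{j+2} − 1)/5.
By induction, N(T[k]) = (6^{k+1} − 1)/5 for all k ≥ 0.

N(T[k]) = (6^{k+1} − 1)/5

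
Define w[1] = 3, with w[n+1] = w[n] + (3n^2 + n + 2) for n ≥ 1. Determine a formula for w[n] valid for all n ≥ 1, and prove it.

Claim: w[n] = n^3 − n^2 + 2n + 1.

Base case: w[1] = 3, and 1^3 − 1^2 + 2·1 + 1 = 3.
Assume w[r] = r^3 − r^2 + 2r + 1.
Then w[r+1] = w[r] + (3r^2 + r + 2) = (r^3 − r^2 + 2r + 1) + (3r^2 + r + 2) = r^3 + 2r^2 + 3r + 3,
and (r+1)^3 − (r+1)^2 + 2·(r+1) + 1 = r^3 + 2r^2 + 3r + 3.
This completes the inductive step, so w[n] = n^3 − n^2 + 2n + 1 for all n ≥ 1.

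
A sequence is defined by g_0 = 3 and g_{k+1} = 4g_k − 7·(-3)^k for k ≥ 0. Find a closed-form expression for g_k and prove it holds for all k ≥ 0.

Claim: g_k = 2·4^k + (-3)^k.

Base case: g_0 = 3, and 2·4^0 + (-3)^0 = 2 + 1 = 3.
Assume g_m = 2·4^m + (-3)^m for some m ≥ 0.
Then g_{m+1} = 4g_m − 7·(-3)^m = 4·(2·4^m + (-3)^m) − 7·(-3)^m = 2·4^{m+1} + 4·(-3)^m − 7·(-3)^m = 2·4^{m+1} − 3·(-3)^m = 2·4^{m+1} + (-3)^{m+1}.
So the formula holds for m+1, and by induction g_k = 2·4^k + (-3)^k for all k ≥ 0.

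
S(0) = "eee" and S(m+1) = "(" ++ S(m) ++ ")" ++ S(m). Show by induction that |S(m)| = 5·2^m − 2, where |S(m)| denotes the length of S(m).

Base case: |S(0)| = 3, and 5·2^0 − 2 = 3.
Assume |S(k)| = 5·2^k − 2.
Then |S(k+1)| = 1 + |S(k)| + 1 + |S(k)| = 2|S(k)| + 2 = 2(5·2^k − 2) + 2 = 5·2^{k+1} − 4 + 2 = 5·2^{k+1} − 2.
So the formula holds for k+1, and by induction |S(m)| = 5·2^m − 2 for all m ≥ 0.

|S(m)| = 5·2^m − 2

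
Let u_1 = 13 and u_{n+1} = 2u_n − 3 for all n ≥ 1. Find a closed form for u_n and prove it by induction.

Claim: u_n = 5·2^n + 3.

Base case: u_1 = 13, and 5·2^1 + 3 = 10 + 3 = 13.
Assume u_j = 5·2^j + 3 for some j ≥ 1.
Then u_{j+1} = 2u_j − 3 = 2·(5·2^j + 3) − 3 = 10·2^j + 6 − 3 = 5·2^{j+1} + 3.
This completes the inductive step, so u_n = 5·2^n + 3 for all n ≥ 1.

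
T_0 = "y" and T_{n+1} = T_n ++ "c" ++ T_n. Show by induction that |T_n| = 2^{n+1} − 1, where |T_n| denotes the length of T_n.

Base case: |T_0| = 1, and 2^{0+1} − 1 = 1.
Assume |T_r| = 2^{r+1} − 1.
Then |T_{r+1}| = |T_r| + 1 + |T_r| = 2|T_r| + 1 = 2(2^{r+1} − 1) + 1 = 2^{r+2} − 2 + 1 = 2^{r+2} − 1.
This completes the inductive step, so |T_n| = 2^{n+1} − 1 for all n ≥ 0.

|T_n| = 2^{n+1} − 1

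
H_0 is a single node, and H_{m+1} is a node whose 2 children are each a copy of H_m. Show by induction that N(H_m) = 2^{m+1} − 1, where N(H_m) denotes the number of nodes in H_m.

Base case: N(H_0) = 1, and 2^{0+1} − 1 = 1.
Assume N(H_k) = 2^{k+1} − 1.
Then N(H_{k+1}) = 1 + 2N(H_k) = 1 + 2(2^{k+1} − 1) = 2^{k+2} − 2 + 1 = 2^{k+2} − 1.
By induction, N(H_m) = 2^{m+1} − 1 for all m ≥ 0.

N(H_m) = 2^{m+1} − 1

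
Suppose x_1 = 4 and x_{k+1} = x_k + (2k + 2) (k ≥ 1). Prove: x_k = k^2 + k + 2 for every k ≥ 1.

Base case: x_1 = 4, and 1^2 + 1 + 2 = 4.
Assume x_r = r^2 + r + 2.
Then x_{r+1} = x_r + (2r + 2) = (r^2 + r + 2) + (2r + 2) = r^2 + 3r + 4,
and (r+1)^2 + (r+1) + 2 = r^2 + 3r + 4.
By induction, x_k = k^2 + k + 2 for all k ≥ 1.

x_k = k^2 + k + 2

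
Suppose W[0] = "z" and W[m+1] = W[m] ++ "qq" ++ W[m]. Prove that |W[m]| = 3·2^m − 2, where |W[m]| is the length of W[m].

Base case: |W[0]| = 1, and 3·2^0 − 2 = 1.
Assume |W[r]| = 3·2^r − 2.
Then |W[r+1]| = |W[r]| + 2 + |W[r]| = 2|W[r]| + 2 = 2(3·2^r − 2) + 2 = 3·2^{r+1} − 4 + 2 = 3·2^{r+1} − 2.
Hence |W[m]| = 3·2^m − 2 for every m ≥ 0, by induction.

|W[m]| = 3·2^m − 2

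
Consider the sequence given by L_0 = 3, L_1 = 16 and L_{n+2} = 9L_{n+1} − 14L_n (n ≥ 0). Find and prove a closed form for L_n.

Claim: L_n = 2·7^n + 2^n.

Base cases: L_0 = 3 and 2·7^0 + 2^0 = 3; L_1 = 16 and 2·7^1 + 2^1 = 16.
Assume L_i = 2·7^i + 2^i for all 0 ≤ i ≤ j, where j ≥ 1.
Then L_{j+1} = 9L_j − 14L_{j−1} = 9·(2·7^j + 2^j) − 14·(2·7^{j−1} + 2^{j−1}) = 2·(9·7 − 14)7^{j−1} + (9·2 − 14)2^{j−1} = 98·7^{j−1} + 4·2^{j−1} = 2·7^{j+1} + 2^{j+1}.
So the formula holds for j+1, and by strong induction L_n = 2·7^n + 2^n for all n ≥ 0.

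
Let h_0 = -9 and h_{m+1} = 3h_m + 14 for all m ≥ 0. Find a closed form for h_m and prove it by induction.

Claim: h_m = -2·3^m − 7.

Base case: h_0 = -9, and -2·3^0 − 7 = -2 − 7 = -9.
Assume h_k = -2·3^k − 7 for some k ≥ 0.
Then h_{k+1} = 3h_k + 14 = 3·(-2·3^k − 7) + 14 = -6·3^k − 21 + 14 = -2·3^{k+1} − 7.
This completes the inductive step, so h_m = -2·3^m − 7 for all m ≥ 0.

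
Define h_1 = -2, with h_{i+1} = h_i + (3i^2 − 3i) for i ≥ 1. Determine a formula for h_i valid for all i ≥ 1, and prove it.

Claim: h_i = i^3 − 3i^2 + 2i − 2.

Base case: h_1 = -2, and 1^3 − 3·1^2 + 2·1 − 2 = -2.
Assume h_m = m^3 − 3m^2 + 2m − 2.
Then h_{m+1} = h_m + (3m^2 − 3m) = (m^3 − 3m^2 + 2m − 2) + (3m^2 − 3m) = m^3 − m − 2,
and (m+1)^3 − 3·(m+1)^2 + 2·(m+1) − 2 = m^3 − m − 2.
By induction, h_i = i^3 − 3i^2 + 2i − 2 for all i ≥ 1.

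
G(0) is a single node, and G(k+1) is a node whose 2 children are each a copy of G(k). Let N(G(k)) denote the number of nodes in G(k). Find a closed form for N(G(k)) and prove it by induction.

Claim: N(G(k)) = 2^{k+1} − 1.

Base case: N(G(0)) = 1, and 2^{0+1} − 1 = 1.
Assume N(G(m)) = 2^{m+1} − 1.
Then N(G(m+1)) = 1 + 2N(G(m)) = 1 + 2(2^{m+1} − 1) = 2^{m+2} − 2 + 1 = 2^{m+2} − 1.
By induction, N(G(k)) = 2^{k+1} − 1 for all k ≥ 0.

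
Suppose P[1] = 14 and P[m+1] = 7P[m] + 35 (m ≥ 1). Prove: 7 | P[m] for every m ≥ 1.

Base case: P[1] = 14 = 7·2, so 7 | P[1].
Assume 7 | P[k], so P[k] = 7t for some integer t.
Then P[k+1] = 7P[k] + 35 = 7·(7t) + 35 = 7(7t + 5), so 7 | P[k+1].
This completes the inductive step, so 7 | P[m] for all m ≥ 1.

7 | P[m]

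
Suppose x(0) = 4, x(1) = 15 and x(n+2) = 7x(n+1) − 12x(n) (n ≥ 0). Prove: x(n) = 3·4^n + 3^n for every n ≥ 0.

Base cases: x(0) = 4 and 3·4^0 + 3^0 = 4; x(1) = 15 and 3·4^1 + 3^1 = 15.
Assume x(j) = 3·4^j + 3^j for all 0 ≤ j ≤ k, where k ≥ 1.
Then x(k+1) = 7x(k) − 12x(k−1) = 7·(3·4^k + 3^k) − 12·(3·4^{k−1} + 3^{k−1}) = 3·(7·4 − 12)4^{k−1} + (7·3 − 12)3^{k−1} = 48·4^{k−1} + 9·3^{k−1} = 3·4^{k+1} + 3^{k+1}.
So the formula holds for k+1, and by strong induction x(n) = 3·4^n + 3^n for all n ≥ 0.

x(n) = 3·4^n + 3^n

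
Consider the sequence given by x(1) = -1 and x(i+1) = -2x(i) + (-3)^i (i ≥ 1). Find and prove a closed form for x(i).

Claim: x(i) = 2·(-2)^i − (-3)^i.

Base case: x(1) = -1, and 2·(-2)^1 − (-3)^1 = -4 + 3 = -1.
Assume x(r) = 2·(-2)^r − (-3)^r for some r ≥ 1.
Then x(r+1) = -2x(r) + (-3)^r = -2·(2·(-2)^r − (-3)^r) + (-3)^r = 2·(-2)^{r+1} + 2·(-3)^r + (-3)^r = 2·(-2)^{r+1} + 3·(-3)^r = 2·(-2)^{r+1} − (-3)^{r+1}.
This completes the inductive step, so x(i) = 2·(-2)^i − (-3)^i for all i ≥ 1.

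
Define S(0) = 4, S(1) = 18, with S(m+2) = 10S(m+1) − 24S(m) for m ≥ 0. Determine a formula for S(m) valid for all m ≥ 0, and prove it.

Claim: S(m) = 3·4^m + 6^m.

Base cases: S(0) = 4 and 3·4^0 + 6^0 = 4; S(1) = 18 and 3·4^1 + 6^1 = 18.
Assume S(j) = 3·4^j + 6^j for all 0 ≤ j ≤ k, where k ≥ 1.
Then S(k+1) = 10S(k) − 24S(k−1) = 10·(3·4^k + 6^k) − 24·(3·4^{k−1} + 6^{k−1}) = 3·(10·4 − 24)4^{k−1} + (10·6 − 24)6^{k−1} = 48·4^{k−1} + 36·6^{k−1} = 3·4^{k+1} + 6^{k+1}.
By strong induction, S(m) = 3·4^m + 6^m for all m ≥ 0.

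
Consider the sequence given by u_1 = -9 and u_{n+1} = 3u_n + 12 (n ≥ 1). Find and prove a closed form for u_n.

Claim: u_n = -3^n − 6.

Base case: u_1 = -9, and -3^1 − 6 = -3 − 6 = -9.
Assume u_k = -3^k − 6 for some k ≥ 1.
Then u_{k+1} = 3u_k + 12 = 3·(-3^k − 6) + 12 = -3^{k+1} − 18 + 12 = -3^{k+1} − 6.
So the formula holds for k+1, and by induction u_n = -3^n − 6 for all n ≥ 1.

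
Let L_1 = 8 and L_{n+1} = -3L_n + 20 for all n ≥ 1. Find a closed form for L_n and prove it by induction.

Claim: L_n = -(-3)^n + 5.

Base case: L_1 = 8, and -(-3)^1 + 5 = 3 + 5 = 8.
Assume L_r = -(-3)^r + 5 for some r ≥ 1.
Then L_{r+1} = -3L_r + 20 = -3·(-(-3)^r + 5) + 20 = 3·(-3)^r − 15 + 20 = -(-3)^{r+1} + 5.
So the formula holds for r+1, and by induction L_n = -(-3)^n + 5 for all n ≥ 1.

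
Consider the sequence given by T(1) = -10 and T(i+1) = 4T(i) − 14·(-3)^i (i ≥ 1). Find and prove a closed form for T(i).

Claim: T(i) = -4^i + 2·(-3)^i.

Base case: T(1) = -10, and -4^1 + 2·(-3)^1 = -4 − 6 = -10.
Assume T(k) = -4^k + 2·(-3)^k for some k ≥ 1.
Then T(k+1) = 4T(k) − 14·(-3)^k = 4·(-4^k + 2·(-3)^k) − 14·(-3)^k = -4^{k+1} + 8·(-3)^k − 14·(-3)^k = -4^{k+1} − 6·(-3)^k = -4^{k+1} + 2·(-3)^{k+1}.
Hence T(i) = -4^i + 2·(-3)^i for every i ≥ 1, by induction.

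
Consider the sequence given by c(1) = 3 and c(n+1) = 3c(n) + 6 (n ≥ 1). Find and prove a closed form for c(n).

Claim: c(n) = 2·3^n − 3.

Base case: c(1) = 3, and 2·3^1 − 3 = 6 − 3 = 3.
Assume c(r) = 2·3^r − 3 for some r ≥ 1.
Then c(r+1) = 3c(r) + 6 = 3·(2·3^r − 3) + 6 = 6·3^r − 9 + 6 = 2·3^{r+1} − 3.
So the formula holds for r+1, and by induction c(n) = 2·3^n − 3 for all n ≥ 1.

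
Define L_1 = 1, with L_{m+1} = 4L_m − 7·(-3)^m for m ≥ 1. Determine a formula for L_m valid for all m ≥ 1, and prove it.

Claim: L_m = 4^m + (-3)^m.

Base case: L_1 = 1, and 4^1 + (-3)^1 = 4 − 3 = 1.
Assume L_k = 4^k + (-3)^k for some k ≥ 1.
Then L_{k+1} = 4L_k − 7·(-3)^k = 4·(4^k + (-3)^k) − 7·(-3)^k = 4^{k+1} + 4·(-3)^k − 7·(-3)^k = 4^{k+1} − 3·(-3)^k = 4^{k+1} + (-3)^{k+1}.
This completes the inductive step, so L_m = 4^m + (-3)^m for all m ≥ 1.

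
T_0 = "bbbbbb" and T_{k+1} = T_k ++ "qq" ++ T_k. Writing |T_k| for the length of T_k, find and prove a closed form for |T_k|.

Claim: |T_k| = 2^{k+3} − 2.

Base case: |T_0| = 6, and 2^{0+3} − 2 = 6.
Assume |T_j| = 2^{j+3} − 2.
Then |T_{j+1}| = |T_j| + 2 + |T_j| = 2|T_j| + 2 = 2(2^{j+3} − 2) + 2 = 2^{j+1+3} − 4 + 2 = 2^{j+1+3} − 2.
This completes the inductive step, so |T_k| = 2^{k+3} − 2 for all k ≥ 0.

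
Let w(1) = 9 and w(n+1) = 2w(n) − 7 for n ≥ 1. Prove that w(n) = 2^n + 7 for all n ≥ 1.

Base case: w(1) = 9, and 2^1 + 7 = 2 + 7 = 9.
Assume w(m) = 2^m + 7 for some m ≥ 1.
Then w(m+1) = 2w(m) − 7 = 2·(2^m + 7) − 7 = 2^{m+1} + 14 − 7 = 2^{m+1} + 7.
So the formula holds for m+1, and by induction w(n) = 2^n + 7 for all n ≥ 1.

w(n) = 2^n + 7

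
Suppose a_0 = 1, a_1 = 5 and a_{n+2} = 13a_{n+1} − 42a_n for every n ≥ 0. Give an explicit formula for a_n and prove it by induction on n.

Claim: a_n = -7^n + 2·6^n.

Base cases: a_0 = 1 and -7^0 + 2·6^0 = 1; a_1 = 5 and -7^1 + 2·6^1 = 5.
Assume a_j = -7^j + 2·6^j for all 0 ≤ j ≤ m, where m ≥ 1.
Then a_{m+1} = 13a_m − 42a_{m−1} = 13·(-7^m + 2·6^m) − 42·(-7^{m−1} + 2·6^{m−1}) = -(13·7 − 42)7^{m−1} + 2·(13·6 − 42)6^{m−1} = -49·7^{m−1} + 72·6^{m−1} = -7^{m+1} + 2·6^{m+1}.
By strong induction, a_n = -7^n + 2·6^n for all n ≥ 0.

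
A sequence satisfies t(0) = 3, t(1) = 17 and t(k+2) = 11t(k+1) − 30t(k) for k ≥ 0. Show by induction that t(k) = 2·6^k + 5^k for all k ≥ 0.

Base cases: t(0) = 3 and 2·6^0 + 5^0 = 3; t(1) = 17 and 2·6^1 + 5^1 = 17.
Assume t(i) = 2·6^i + 5^i for all 0 ≤ i ≤ j, where j ≥ 1.
Then t(j+1) = 11t(j) − 30t(j−1) = 11·(2·6^j + 5^j) − 30·(2·6^{j−1} + 5^{j−1}) = 2·(11·6 − 30)6^{j−1} + (11·5 − 30)5^{j−1} = 72·6^{j−1} + 25·5^{j−1} = 2·6^{j+1} + 5^{j+1}.
So the formula holds for j+1, and by strong induction t(k) = 2·6^k + 5^k for all k ≥ 0.

t(k) = 2·6^k + 5^k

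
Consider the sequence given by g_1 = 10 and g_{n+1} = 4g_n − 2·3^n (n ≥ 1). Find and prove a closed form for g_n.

Claim: g_n = 4^n + 2·3^n.

Base case: g_1 = 10, and 4^1 + 2·3^1 = 4 + 6 = 10.
Assume g_m = 4^m + 2·3^m for some m ≥ 1.
Then g_{m+1} = 4g_m − 2·3^m = 4·(4^m + 2·3^m) − 2·3^m = 4^{m+1} + 8·3^m − 2·3^m = 4^{m+1} + 6·3^m = 4^{m+1} + 2·3^{m+1}.
This completes the inductive step, so g_n = 4^n + 2·3^n for all n ≥ 1.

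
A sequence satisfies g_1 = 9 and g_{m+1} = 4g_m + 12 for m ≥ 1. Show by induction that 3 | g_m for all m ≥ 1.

Base case: g_1 = 9 = 3·3, so 3 | g_1.
Assume 3 | g_j, so g_j = 3t for some integer t.
Then g_{j+1} = 4g_j + 12 = 4·(3t) + 12 = 3(4t + 4), so 3 | g_{j+1}.
So the property holds for j+1, and by induction 3 | g_m for all m ≥ 1.

3 | g_m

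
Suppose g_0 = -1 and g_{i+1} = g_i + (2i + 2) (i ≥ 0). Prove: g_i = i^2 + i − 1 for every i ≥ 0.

Base case: g_0 = -1, and 0^2 + 0 − 1 = -1.
Assume g_m = m^2 + m − 1.
Then g_{m+1} = g_m + (2m + 2) = (m^2 + m − 1) + (2m + 2) = m^2 + 3m + 1,
and (m+1)^2 + (m+1) − 1 = m^2 + 3m + 1.
This completes the inductive step, so g_i = i^2 + i − 1 for all i ≥ 0.

g_i = i^2 + i − 1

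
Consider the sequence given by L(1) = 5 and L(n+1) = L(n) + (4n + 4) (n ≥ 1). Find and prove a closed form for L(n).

Claim: L(n) = 2n^2 + 2n + 1.

Base case: L(1) = 5, and 2·1^2 + 2·1 + 1 = 5.
Assume L(m) = 2m^2 + 2m + 1.
Then L(m+1) = L(m) + (4m + 4) = (2m^2 + 2m + 1) + (4m + 4) = 2m^2 + 6m + 5,
and 2·(m+1)^2 + 2·(m+1) + 1 = 2m^2 + 6m + 5.
By induction, L(n) = 2n^2 + 2n + 1 for all n ≥ 1.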